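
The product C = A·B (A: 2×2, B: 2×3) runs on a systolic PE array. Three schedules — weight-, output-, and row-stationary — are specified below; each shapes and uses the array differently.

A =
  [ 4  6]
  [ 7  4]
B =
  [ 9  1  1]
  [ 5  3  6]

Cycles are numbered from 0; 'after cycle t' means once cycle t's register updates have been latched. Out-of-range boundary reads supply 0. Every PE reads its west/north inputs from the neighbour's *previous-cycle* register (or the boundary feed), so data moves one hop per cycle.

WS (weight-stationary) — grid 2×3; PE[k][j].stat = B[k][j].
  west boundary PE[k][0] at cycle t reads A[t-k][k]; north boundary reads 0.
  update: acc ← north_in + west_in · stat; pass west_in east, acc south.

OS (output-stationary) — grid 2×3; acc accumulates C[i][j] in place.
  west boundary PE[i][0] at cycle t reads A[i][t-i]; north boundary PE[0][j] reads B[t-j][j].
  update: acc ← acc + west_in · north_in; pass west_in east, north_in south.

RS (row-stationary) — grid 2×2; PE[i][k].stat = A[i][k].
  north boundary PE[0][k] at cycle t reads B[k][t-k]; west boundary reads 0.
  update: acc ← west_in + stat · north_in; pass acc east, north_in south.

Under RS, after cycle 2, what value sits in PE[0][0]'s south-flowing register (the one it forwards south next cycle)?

RS (2×2). Following PE[0][0] plus its west/north inputs:
  step 0 · PE0,0: acc=36; fwd→36 fwd↓9
  step 1 · PE0,0: acc=4; fwd→4 fwd↓1
  step 2 · PE0,0: acc=4; fwd→4 fwd↓1

register = 1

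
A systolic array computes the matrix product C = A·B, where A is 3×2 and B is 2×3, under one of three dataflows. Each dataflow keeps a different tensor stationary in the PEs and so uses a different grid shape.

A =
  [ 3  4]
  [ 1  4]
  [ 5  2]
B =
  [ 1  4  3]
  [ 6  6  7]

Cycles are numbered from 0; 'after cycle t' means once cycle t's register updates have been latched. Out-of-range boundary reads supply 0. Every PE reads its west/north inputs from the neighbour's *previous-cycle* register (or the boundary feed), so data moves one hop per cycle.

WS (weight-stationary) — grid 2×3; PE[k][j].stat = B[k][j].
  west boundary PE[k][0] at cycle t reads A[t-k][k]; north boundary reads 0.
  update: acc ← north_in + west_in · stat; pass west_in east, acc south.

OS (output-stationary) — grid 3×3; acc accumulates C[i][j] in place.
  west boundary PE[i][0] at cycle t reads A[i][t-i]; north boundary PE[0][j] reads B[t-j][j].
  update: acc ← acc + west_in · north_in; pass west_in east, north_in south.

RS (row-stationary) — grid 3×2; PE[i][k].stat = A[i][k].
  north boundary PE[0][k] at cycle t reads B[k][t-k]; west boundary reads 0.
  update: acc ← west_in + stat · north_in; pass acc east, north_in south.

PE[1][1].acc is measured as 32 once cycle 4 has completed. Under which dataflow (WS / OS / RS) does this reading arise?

— WS: 2×3; PE[1][1] trace:
  @0  [1,1]  acc 0  |  →0  ↓0
  @1  [1,1]  acc 0  |  →0  ↓0
  @2  [1,1]  acc 36  |  →4  ↓36
  @3  [1,1]  acc 28  |  →4  ↓28
  @4  [1,1]  acc 32  |  →2  ↓32
— OS: 3×3; PE[1][1] trace:
  @0  [1,1]  acc 0  |  →0  ↓0
  @1  [1,1]  acc 0  |  →0  ↓0
  @2  [1,1]  acc 4  |  →1  ↓4
  @3  [1,1]  acc 28  |  →4  ↓6
  @4  [1,1]  acc 28  |  →0  ↓0
— RS: 3×2; PE[1][1] trace:
  @0  [1,1]  acc 0  |  →0  ↓0
  @1  [1,1]  acc 0  |  →0  ↓0
  @2  [1,1]  acc 25  |  →25  ↓6
  @3  [1,1]  acc 28  |  →28  ↓6
  @4  [1,1]  acc 31  |  →31  ↓7

dataflow = WS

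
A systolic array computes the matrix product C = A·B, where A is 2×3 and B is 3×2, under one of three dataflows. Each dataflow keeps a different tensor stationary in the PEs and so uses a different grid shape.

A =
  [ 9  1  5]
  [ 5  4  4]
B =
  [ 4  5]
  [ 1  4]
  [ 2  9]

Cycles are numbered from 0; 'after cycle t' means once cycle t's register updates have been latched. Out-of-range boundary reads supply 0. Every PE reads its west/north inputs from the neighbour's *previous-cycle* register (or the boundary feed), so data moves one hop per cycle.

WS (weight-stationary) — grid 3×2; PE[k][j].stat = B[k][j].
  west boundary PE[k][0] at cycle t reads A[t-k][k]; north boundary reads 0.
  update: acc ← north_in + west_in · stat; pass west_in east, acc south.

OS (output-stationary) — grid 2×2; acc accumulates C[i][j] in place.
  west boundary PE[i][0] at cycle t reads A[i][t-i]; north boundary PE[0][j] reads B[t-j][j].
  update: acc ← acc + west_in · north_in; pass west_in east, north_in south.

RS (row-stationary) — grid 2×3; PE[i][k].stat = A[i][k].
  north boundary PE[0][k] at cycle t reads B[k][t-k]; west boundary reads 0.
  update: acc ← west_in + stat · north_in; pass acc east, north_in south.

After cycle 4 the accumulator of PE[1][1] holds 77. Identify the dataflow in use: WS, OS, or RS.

dataflow = OS

Under WS (3×2), PE[1][1]:
  after 0 — PE[1][1] acc=0, pass-E 0, pass-S 0
  after 1 — PE[1][1] acc=0, pass-E 0, pass-S 0
  after 2 — PE[1][1] acc=49, pass-E 1, pass-S 49
  after 3 — PE[1][1] acc=41, pass-E 4, pass-S 41
  after 4 — PE[1][1] acc=0, pass-E 0, pass-S 0
Under OS (2×2), PE[1][1]:
  after 0 — PE[1][1] acc=0, pass-E 0, pass-S 0
  after 1 — PE[1][1] acc=0, pass-E 0, pass-S 0
  after 2 — PE[1][1] acc=25, pass-E 5, pass-S 5
  after 3 — PE[1][1] acc=41, pass-E 4, pass-S 4
  after 4 — PE[1][1] acc=77, pass-E 4, pass-S 9
Under RS (2×3), PE[1][1]:
  after 0 — PE[1][1] acc=0, pass-E 0, pass-S 0
  after 1 — PE[1][1] acc=0, pass-E 0, pass-S 0
  after 2 — PE[1][1] acc=24, pass-E 24, pass-S 1
  after 3 — PE[1][1] acc=41, pass-E 41, pass-S 4
  after 4 — PE[1][1] acc=0, pass-E 0, pass-S 0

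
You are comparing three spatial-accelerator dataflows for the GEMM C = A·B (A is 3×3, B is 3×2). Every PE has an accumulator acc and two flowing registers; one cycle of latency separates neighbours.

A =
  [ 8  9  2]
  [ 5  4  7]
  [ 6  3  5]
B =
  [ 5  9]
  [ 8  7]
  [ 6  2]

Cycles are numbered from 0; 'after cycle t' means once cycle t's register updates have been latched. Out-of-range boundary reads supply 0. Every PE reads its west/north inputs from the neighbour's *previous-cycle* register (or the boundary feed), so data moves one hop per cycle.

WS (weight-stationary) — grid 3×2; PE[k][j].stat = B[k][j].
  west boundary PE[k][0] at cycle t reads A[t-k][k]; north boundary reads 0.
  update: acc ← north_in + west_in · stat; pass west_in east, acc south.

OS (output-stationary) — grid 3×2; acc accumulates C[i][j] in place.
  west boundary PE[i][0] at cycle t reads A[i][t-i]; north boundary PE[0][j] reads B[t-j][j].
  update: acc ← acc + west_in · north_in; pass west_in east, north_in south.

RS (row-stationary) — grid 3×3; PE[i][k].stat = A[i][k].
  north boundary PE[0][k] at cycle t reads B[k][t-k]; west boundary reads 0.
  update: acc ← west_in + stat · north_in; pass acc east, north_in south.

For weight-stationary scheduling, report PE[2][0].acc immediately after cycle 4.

Tracing WS — 3×2 array, target PE[2][0]:
  @0  [1,0]  acc 0  |  →0  ↓0
  @0  [2,0]  acc 0  |  →0  ↓0
  @1  [1,0]  acc 112  |  →9  ↓112
  @1  [2,0]  acc 0  |  →0  ↓0
  @2  [1,0]  acc 57  |  →4  ↓57
  @2  [2,0]  acc 124  |  →2  ↓124
  @3  [1,0]  acc 54  |  →3  ↓54
  @3  [2,0]  acc 99  |  →7  ↓99
  @4  [1,0]  acc 0  |  →0  ↓0
  @4  [2,0]  acc 84  |  →5  ↓84

PE[2][0].acc = 84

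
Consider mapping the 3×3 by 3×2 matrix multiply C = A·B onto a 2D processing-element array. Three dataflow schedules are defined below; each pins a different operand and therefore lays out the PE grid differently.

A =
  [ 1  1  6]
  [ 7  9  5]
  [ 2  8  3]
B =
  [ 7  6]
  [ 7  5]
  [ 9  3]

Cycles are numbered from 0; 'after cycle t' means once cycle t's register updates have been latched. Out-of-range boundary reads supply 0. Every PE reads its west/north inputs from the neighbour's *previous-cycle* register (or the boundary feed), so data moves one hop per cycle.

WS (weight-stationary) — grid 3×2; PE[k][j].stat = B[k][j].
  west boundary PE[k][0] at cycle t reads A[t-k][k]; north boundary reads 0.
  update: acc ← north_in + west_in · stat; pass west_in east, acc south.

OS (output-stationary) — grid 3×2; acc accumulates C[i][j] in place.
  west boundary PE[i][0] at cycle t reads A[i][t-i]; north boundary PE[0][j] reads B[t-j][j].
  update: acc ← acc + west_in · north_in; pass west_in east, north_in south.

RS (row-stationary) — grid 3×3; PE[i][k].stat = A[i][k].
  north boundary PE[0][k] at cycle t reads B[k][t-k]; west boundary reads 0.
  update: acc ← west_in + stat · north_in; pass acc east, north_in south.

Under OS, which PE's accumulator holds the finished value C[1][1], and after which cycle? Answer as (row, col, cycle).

(row, col, cycle) = (1, 1, 4)

OS — PE[1][1] is where C[1][1] collects:
  0: (1,1).acc=0  regs=<0,0>
  1: (1,1).acc=0  regs=<0,0>
  2: (1,1).acc=42  regs=<7,6>
  3: (1,1).acc=87  regs=<9,5>
  4: (1,1).acc=102  regs=<5,3>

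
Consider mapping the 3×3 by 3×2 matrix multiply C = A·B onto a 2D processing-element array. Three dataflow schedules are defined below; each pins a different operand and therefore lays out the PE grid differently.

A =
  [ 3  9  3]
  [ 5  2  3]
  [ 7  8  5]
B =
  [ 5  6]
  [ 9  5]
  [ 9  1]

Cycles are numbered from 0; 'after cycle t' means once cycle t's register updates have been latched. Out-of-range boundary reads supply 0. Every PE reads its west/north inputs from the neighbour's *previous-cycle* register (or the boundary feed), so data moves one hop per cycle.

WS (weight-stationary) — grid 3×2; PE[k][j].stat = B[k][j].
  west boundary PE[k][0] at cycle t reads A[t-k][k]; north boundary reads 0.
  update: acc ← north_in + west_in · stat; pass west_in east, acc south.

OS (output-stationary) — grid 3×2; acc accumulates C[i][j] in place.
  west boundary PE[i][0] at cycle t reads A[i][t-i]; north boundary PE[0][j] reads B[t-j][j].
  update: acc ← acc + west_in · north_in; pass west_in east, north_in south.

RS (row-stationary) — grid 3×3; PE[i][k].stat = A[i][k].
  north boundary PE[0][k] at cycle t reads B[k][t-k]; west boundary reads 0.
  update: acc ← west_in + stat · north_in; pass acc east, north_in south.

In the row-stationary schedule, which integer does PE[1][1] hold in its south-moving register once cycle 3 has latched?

RS 3×3: PE[1][1] cycle-by-cycle (with neighbour feeds):
  @0  [0,1]  acc 0  |  →0  ↓0
  @0  [1,0]  acc 0  |  →0  ↓0
  @0  [1,1]  acc 0  |  →0  ↓0
  @1  [0,1]  acc 96  |  →96  ↓9
  @1  [1,0]  acc 25  |  →25  ↓5
  @1  [1,1]  acc 0  |  →0  ↓0
  @2  [0,1]  acc 63  |  →63  ↓5
  @2  [1,0]  acc 30  |  →30  ↓6
  @2  [1,1]  acc 43  |  →43  ↓9
  @3  [0,1]  acc 0  |  →0  ↓0
  @3  [1,0]  acc 0  |  →0  ↓0
  @3  [1,1]  acc 40  |  →40  ↓5

register = 5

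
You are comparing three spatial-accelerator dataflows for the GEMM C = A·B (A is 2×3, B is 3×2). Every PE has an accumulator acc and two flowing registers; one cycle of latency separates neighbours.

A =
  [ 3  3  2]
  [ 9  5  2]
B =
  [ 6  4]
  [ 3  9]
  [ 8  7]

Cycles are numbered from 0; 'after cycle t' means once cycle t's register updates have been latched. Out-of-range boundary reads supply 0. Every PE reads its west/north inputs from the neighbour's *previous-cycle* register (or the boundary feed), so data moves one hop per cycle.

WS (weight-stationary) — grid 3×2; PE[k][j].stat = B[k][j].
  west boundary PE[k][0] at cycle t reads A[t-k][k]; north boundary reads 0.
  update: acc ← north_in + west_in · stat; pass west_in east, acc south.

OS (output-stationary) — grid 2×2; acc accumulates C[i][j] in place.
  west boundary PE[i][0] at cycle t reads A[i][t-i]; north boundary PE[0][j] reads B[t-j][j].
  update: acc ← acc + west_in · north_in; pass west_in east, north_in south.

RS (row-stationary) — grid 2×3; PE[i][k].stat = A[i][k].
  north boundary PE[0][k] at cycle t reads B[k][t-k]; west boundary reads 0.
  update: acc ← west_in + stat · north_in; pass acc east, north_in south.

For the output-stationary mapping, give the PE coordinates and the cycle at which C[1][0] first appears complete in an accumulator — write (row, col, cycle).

Under OS, C[1][0] lands at PE[1][0]:
  0: (1,0).acc=0  regs=<0,0>
  1: (1,0).acc=54  regs=<9,6>
  2: (1,0).acc=69  regs=<5,3>
  3: (1,0).acc=85  regs=<2,8>

(row, col, cycle) = (1, 0, 3)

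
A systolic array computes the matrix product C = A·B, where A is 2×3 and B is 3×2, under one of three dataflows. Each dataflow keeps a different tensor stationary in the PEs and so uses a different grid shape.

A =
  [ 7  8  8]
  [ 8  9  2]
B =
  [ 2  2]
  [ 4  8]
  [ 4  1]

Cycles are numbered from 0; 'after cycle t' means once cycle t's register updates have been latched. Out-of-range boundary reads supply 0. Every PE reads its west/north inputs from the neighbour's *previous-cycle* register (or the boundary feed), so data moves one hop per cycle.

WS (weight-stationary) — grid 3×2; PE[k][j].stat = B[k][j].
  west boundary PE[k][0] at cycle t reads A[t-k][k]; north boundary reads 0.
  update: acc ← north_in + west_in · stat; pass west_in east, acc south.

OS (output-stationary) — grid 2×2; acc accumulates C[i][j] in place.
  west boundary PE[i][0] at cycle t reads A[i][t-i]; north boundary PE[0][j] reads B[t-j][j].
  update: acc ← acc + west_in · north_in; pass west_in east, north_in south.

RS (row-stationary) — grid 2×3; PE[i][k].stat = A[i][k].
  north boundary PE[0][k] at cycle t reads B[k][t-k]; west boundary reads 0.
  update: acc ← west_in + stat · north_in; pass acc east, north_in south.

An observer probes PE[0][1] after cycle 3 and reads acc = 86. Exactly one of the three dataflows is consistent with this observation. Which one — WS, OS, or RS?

dataflow = OS

Under WS (3×2), PE[0][1]:
  after 0 — PE[0][1] acc=0, pass-E 0, pass-S 0
  after 1 — PE[0][1] acc=14, pass-E 7, pass-S 14
  after 2 — PE[0][1] acc=16, pass-E 8, pass-S 16
  after 3 — PE[0][1] acc=0, pass-E 0, pass-S 0
Under OS (2×2), PE[0][1]:
  after 0 — PE[0][1] acc=0, pass-E 0, pass-S 0
  after 1 — PE[0][1] acc=14, pass-E 7, pass-S 2
  after 2 — PE[0][1] acc=78, pass-E 8, pass-S 8
  after 3 — PE[0][1] acc=86, pass-E 8, pass-S 1
Under RS (2×3), PE[0][1]:
  after 0 — PE[0][1] acc=0, pass-E 0, pass-S 0
  after 1 — PE[0][1] acc=46, pass-E 46, pass-S 4
  after 2 — PE[0][1] acc=78, pass-E 78, pass-S 8
  after 3 — PE[0][1] acc=0, pass-E 0, pass-S 0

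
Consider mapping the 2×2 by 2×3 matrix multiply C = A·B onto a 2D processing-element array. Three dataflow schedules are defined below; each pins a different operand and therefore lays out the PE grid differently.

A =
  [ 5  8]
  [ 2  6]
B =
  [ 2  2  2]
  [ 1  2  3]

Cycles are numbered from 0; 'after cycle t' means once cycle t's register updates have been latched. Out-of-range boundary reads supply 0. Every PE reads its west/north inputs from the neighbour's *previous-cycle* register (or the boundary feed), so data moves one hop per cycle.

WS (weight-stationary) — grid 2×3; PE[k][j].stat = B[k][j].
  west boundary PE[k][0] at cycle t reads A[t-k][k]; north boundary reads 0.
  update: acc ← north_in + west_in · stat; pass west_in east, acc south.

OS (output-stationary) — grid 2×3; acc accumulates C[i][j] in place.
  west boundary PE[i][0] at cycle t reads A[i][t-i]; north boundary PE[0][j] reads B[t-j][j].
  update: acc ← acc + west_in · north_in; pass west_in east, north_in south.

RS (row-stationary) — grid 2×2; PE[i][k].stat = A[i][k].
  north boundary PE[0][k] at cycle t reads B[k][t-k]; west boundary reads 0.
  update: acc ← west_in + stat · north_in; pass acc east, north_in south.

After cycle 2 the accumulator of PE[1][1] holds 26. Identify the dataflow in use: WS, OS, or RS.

— WS: 2×3; PE[1][1] trace:
  after 0 — PE[1][1] acc=0, pass-E 0, pass-S 0
  after 1 — PE[1][1] acc=0, pass-E 0, pass-S 0
  after 2 — PE[1][1] acc=26, pass-E 8, pass-S 26
— OS: 2×3; PE[1][1] trace:
  after 0 — PE[1][1] acc=0, pass-E 0, pass-S 0
  after 1 — PE[1][1] acc=0, pass-E 0, pass-S 0
  after 2 — PE[1][1] acc=4, pass-E 2, pass-S 2
— RS: 2×2; PE[1][1] trace:
  after 0 — PE[1][1] acc=0, pass-E 0, pass-S 0
  after 1 — PE[1][1] acc=0, pass-E 0, pass-S 0
  after 2 — PE[1][1] acc=10, pass-E 10, pass-S 1

dataflow = WS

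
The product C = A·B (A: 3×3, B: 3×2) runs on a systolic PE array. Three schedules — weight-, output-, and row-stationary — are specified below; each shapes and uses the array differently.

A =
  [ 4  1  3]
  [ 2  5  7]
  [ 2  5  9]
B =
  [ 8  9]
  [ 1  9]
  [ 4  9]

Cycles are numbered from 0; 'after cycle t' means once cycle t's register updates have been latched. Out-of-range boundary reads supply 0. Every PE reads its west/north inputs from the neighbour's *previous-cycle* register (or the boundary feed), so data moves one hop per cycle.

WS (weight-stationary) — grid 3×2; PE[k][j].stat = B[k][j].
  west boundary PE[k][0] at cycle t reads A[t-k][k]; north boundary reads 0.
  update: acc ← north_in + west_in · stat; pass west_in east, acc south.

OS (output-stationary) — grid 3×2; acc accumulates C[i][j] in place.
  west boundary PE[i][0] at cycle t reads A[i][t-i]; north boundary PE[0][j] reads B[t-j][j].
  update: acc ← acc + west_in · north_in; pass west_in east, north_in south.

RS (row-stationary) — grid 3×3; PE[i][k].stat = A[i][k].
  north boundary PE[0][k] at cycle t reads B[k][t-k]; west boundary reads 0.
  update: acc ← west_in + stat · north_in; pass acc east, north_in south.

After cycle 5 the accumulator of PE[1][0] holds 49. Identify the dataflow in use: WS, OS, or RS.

dataflow = OS

WS (3×2 grid), PE[1][0]:
  t=0 PE[1][0]: acc=0 h=0 v=0
  t=1 PE[1][0]: acc=33 h=1 v=33
  t=2 PE[1][0]: acc=21 h=5 v=21
  t=3 PE[1][0]: acc=21 h=5 v=21
  t=4 PE[1][0]: acc=0 h=0 v=0
  t=5 PE[1][0]: acc=0 h=0 v=0
OS (3×2 grid), PE[1][0]:
  t=0 PE[1][0]: acc=0 h=0 v=0
  t=1 PE[1][0]: acc=16 h=2 v=8
  t=2 PE[1][0]: acc=21 h=5 v=1
  t=3 PE[1][0]: acc=49 h=7 v=4
  t=4 PE[1][0]: acc=49 h=0 v=0
  t=5 PE[1][0]: acc=49 h=0 v=0
RS (3×3 grid), PE[1][0]:
  t=0 PE[1][0]: acc=0 h=0 v=0
  t=1 PE[1][0]: acc=16 h=16 v=8
  t=2 PE[1][0]: acc=18 h=18 v=9
  t=3 PE[1][0]: acc=0 h=0 v=0
  t=4 PE[1][0]: acc=0 h=0 v=0
  t=5 PE[1][0]: acc=0 h=0 v=0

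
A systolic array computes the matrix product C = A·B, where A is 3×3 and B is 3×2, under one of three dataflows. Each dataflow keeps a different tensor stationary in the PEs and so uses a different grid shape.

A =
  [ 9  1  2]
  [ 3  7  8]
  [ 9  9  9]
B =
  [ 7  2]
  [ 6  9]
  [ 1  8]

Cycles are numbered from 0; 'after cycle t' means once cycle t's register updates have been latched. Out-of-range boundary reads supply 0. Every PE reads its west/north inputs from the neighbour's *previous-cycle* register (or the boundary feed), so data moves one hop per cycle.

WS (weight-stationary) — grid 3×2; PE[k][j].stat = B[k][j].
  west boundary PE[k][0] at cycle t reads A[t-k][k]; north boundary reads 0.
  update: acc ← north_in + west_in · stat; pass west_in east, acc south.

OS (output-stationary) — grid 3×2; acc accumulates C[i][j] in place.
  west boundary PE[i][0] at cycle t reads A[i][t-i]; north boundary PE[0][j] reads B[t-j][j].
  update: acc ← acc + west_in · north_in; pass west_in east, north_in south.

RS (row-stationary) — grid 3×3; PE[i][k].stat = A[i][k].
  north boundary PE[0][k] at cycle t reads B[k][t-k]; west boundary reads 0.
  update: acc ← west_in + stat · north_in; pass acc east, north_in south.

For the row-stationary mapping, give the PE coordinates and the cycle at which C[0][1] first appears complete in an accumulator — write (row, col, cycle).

Under RS, C[0][1] lands at PE[0][2]:
  c0 r0c2: 0 / 0 / 0
  c1 r0c2: 0 / 0 / 0
  c2 r0c2: 71 / 71 / 1
  c3 r0c2: 43 / 43 / 8

(row, col, cycle) = (0, 2, 3)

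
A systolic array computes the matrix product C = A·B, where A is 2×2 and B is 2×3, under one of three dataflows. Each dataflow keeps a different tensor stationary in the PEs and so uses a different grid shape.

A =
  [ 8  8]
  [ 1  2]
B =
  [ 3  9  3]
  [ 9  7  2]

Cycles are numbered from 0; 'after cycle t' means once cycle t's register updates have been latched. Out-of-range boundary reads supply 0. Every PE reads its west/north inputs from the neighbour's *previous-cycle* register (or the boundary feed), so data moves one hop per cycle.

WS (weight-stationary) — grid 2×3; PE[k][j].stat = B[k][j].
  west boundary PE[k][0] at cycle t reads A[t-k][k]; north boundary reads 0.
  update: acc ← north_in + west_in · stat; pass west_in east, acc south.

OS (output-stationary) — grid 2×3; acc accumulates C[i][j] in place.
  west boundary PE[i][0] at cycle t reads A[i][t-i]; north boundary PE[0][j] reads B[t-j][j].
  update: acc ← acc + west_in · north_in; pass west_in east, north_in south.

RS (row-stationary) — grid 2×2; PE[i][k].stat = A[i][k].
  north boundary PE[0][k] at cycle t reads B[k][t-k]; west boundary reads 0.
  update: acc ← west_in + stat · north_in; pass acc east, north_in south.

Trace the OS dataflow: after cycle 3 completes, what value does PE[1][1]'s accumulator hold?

OS (2×3). Following PE[1][1] plus its west/north inputs:
  @0  [0,1]  acc 0  |  →0  ↓0
  @0  [1,0]  acc 0  |  →0  ↓0
  @0  [1,1]  acc 0  |  →0  ↓0
  @1  [0,1]  acc 72  |  →8  ↓9
  @1  [1,0]  acc 3  |  →1  ↓3
  @1  [1,1]  acc 0  |  →0  ↓0
  @2  [0,1]  acc 128  |  →8  ↓7
  @2  [1,0]  acc 21  |  →2  ↓9
  @2  [1,1]  acc 9  |  →1  ↓9
  @3  [0,1]  acc 128  |  →0  ↓0
  @3  [1,0]  acc 21  |  →0  ↓0
  @3  [1,1]  acc 23  |  →2  ↓7

PE[1][1].acc = 23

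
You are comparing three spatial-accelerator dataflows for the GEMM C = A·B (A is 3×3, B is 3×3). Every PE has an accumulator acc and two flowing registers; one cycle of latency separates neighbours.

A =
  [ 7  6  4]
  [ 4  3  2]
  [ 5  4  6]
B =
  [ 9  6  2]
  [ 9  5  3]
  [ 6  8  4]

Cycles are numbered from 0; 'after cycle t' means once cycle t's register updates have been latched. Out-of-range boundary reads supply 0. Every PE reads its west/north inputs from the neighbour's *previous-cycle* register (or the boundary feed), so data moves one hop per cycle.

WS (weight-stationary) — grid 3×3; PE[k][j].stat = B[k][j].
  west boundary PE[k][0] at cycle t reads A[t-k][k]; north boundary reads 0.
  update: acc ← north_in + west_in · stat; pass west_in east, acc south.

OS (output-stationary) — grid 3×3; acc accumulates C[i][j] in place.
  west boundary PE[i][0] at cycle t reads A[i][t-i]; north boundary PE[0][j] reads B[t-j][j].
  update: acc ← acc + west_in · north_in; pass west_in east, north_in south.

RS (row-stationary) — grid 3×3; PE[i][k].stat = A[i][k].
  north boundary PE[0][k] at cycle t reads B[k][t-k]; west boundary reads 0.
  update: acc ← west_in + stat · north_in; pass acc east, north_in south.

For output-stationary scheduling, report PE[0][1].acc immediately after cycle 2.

PE[0][1].acc = 72

OS 3×3: PE[0][1] cycle-by-cycle (with neighbour feeds):
  [0] (0,0) acc=63 (h:7 v:9)
  [0] (0,1) acc=0 (h:0 v:0)
  [1] (0,0) acc=117 (h:6 v:9)
  [1] (0,1) acc=42 (h:7 v:6)
  [2] (0,0) acc=141 (h:4 v:6)
  [2] (0,1) acc=72 (h:6 v:5)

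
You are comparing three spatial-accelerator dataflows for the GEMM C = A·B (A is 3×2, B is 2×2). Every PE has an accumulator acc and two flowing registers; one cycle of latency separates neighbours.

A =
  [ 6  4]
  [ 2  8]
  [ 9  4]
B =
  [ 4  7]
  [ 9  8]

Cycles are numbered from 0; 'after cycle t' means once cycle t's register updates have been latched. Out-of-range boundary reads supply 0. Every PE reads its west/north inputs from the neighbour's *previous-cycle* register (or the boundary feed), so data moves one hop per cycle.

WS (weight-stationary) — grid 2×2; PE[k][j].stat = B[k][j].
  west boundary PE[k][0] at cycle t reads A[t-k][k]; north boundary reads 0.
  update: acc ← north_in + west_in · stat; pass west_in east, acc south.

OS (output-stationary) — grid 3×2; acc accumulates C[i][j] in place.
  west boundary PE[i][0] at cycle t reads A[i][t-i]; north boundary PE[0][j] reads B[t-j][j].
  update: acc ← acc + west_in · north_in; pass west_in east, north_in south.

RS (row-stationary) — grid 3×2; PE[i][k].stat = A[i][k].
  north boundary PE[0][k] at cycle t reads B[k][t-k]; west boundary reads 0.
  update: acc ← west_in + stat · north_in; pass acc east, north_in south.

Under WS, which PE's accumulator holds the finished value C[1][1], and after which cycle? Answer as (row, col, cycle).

(row, col, cycle) = (1, 1, 3)

WS — PE[1][1] is where C[1][1] collects:
  step 0 · PE1,1: acc=0; fwd→0 fwd↓0
  step 1 · PE1,1: acc=0; fwd→0 fwd↓0
  step 2 · PE1,1: acc=74; fwd→4 fwd↓74
  step 3 · PE1,1: acc=78; fwd→8 fwd↓78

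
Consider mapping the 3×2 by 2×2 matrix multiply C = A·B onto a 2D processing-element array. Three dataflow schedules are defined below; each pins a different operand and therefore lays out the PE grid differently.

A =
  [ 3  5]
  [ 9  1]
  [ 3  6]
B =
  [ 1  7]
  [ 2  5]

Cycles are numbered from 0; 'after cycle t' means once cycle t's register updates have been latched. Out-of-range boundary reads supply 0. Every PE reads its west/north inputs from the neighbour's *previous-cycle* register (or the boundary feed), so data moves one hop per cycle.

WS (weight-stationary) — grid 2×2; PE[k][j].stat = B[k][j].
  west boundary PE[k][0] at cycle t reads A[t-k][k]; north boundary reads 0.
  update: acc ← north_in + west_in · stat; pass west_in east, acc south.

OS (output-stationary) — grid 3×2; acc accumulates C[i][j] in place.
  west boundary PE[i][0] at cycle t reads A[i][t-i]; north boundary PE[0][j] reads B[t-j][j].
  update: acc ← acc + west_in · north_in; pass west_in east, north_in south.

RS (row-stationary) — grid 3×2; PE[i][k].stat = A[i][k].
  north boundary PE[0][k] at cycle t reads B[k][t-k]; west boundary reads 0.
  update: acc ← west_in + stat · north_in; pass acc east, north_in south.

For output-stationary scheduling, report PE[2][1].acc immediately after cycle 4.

OS on a 3×2 grid — tracing PE[2][1] and its feeders:
  0: (1,1).acc=0  regs=<0,0>
  0: (2,0).acc=0  regs=<0,0>
  0: (2,1).acc=0  regs=<0,0>
  1: (1,1).acc=0  regs=<0,0>
  1: (2,0).acc=0  regs=<0,0>
  1: (2,1).acc=0  regs=<0,0>
  2: (1,1).acc=63  regs=<9,7>
  2: (2,0).acc=3  regs=<3,1>
  2: (2,1).acc=0  regs=<0,0>
  3: (1,1).acc=68  regs=<1,5>
  3: (2,0).acc=15  regs=<6,2>
  3: (2,1).acc=21  regs=<3,7>
  4: (1,1).acc=68  regs=<0,0>
  4: (2,0).acc=15  regs=<0,0>
  4: (2,1).acc=51  regs=<6,5>

PE[2][1].acc = 51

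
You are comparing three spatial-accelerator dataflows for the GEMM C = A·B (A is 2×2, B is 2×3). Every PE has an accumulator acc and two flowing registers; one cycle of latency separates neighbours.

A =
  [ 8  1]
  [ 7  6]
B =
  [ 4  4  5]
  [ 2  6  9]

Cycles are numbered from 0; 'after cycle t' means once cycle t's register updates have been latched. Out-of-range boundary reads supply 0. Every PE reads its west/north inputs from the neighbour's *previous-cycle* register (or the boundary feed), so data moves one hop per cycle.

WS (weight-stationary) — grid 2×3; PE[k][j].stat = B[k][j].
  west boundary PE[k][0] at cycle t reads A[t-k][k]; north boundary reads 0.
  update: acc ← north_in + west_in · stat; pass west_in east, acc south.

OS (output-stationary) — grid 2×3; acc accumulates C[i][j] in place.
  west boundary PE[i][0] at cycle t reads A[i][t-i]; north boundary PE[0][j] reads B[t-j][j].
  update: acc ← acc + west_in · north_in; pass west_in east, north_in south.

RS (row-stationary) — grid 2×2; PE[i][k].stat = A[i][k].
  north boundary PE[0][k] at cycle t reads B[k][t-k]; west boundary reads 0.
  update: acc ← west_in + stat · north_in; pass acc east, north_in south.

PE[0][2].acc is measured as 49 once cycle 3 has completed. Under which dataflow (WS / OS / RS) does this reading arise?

dataflow = OS

— WS: 2×3; PE[0][2] trace:
  cycle 0: PE[0][2] → acc 0, east 0, south 0
  cycle 1: PE[0][2] → acc 0, east 0, south 0
  cycle 2: PE[0][2] → acc 40, east 8, south 40
  cycle 3: PE[0][2] → acc 35, east 7, south 35
— OS: 2×3; PE[0][2] trace:
  cycle 0: PE[0][2] → acc 0, east 0, south 0
  cycle 1: PE[0][2] → acc 0, east 0, south 0
  cycle 2: PE[0][2] → acc 40, east 8, south 5
  cycle 3: PE[0][2] → acc 49, east 1, south 9
— RS: 2×2 array has no PE[0][2].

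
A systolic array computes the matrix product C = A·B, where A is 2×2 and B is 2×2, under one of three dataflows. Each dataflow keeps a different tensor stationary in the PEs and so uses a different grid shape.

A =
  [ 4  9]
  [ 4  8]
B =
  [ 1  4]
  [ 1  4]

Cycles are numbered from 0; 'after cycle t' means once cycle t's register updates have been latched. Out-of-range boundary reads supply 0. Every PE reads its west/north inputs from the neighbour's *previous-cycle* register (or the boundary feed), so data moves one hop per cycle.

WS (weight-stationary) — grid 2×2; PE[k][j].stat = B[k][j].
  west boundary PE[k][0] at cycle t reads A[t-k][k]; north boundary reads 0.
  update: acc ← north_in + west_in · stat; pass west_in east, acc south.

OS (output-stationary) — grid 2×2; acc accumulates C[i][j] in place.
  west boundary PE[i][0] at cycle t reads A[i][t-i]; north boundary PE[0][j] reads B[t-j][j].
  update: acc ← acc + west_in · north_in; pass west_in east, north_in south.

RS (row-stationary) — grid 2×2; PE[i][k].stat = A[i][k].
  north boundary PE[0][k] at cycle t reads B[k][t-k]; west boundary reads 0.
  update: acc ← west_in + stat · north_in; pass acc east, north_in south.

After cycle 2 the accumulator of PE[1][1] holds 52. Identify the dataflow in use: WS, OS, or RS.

dataflow = WS

Under WS (2×2), PE[1][1]:
  cycle 0: PE[1][1] → acc 0, east 0, south 0
  cycle 1: PE[1][1] → acc 0, east 0, south 0
  cycle 2: PE[1][1] → acc 52, east 9, south 52
Under OS (2×2), PE[1][1]:
  cycle 0: PE[1][1] → acc 0, east 0, south 0
  cycle 1: PE[1][1] → acc 0, east 0, south 0
  cycle 2: PE[1][1] → acc 16, east 4, south 4
Under RS (2×2), PE[1][1]:
  cycle 0: PE[1][1] → acc 0, east 0, south 0
  cycle 1: PE[1][1] → acc 0, east 0, south 0
  cycle 2: PE[1][1] → acc 12, east 12, south 1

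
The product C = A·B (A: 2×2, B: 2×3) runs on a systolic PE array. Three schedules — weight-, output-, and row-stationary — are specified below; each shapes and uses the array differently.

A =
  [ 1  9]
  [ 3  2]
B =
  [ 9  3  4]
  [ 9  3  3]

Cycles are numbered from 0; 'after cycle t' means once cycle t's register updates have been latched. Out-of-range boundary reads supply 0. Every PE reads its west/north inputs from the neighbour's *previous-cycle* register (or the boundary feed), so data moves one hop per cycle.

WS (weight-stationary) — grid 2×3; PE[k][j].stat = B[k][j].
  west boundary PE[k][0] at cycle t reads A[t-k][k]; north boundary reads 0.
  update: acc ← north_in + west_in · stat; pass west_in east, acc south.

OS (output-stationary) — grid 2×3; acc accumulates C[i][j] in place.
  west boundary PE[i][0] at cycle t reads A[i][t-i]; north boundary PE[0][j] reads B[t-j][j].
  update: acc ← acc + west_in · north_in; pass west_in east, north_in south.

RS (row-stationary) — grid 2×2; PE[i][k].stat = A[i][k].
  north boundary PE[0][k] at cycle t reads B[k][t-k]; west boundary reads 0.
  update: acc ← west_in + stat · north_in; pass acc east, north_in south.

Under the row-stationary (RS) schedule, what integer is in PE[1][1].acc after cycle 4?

PE[1][1].acc = 18

Tracing RS — 2×2 array, target PE[1][1]:
  c0 r0c1: 0 / 0 / 0
  c0 r1c0: 0 / 0 / 0
  c0 r1c1: 0 / 0 / 0
  c1 r0c1: 90 / 90 / 9
  c1 r1c0: 27 / 27 / 9
  c1 r1c1: 0 / 0 / 0
  c2 r0c1: 30 / 30 / 3
  c2 r1c0: 9 / 9 / 3
  c2 r1c1: 45 / 45 / 9
  c3 r0c1: 31 / 31 / 3
  c3 r1c0: 12 / 12 / 4
  c3 r1c1: 15 / 15 / 3
  c4 r0c1: 0 / 0 / 0
  c4 r1c0: 0 / 0 / 0
  c4 r1c1: 18 / 18 / 3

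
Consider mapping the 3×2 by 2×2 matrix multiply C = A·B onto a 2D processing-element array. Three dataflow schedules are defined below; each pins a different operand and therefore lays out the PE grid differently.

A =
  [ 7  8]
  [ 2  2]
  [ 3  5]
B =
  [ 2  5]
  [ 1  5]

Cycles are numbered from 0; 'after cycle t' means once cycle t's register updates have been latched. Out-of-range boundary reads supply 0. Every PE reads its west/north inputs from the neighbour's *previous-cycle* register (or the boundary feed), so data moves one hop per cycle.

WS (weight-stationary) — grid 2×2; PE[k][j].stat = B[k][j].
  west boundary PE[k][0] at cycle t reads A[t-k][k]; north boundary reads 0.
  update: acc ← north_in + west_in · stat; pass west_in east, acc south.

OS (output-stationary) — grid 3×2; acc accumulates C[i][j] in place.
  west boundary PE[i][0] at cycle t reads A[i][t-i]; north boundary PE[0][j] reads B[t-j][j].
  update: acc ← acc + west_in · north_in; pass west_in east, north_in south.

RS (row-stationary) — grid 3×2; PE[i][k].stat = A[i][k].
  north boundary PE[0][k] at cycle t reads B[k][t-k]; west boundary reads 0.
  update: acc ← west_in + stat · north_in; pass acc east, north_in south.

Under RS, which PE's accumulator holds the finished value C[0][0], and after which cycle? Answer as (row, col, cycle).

(row, col, cycle) = (0, 1, 1)

RS: C[0][0] accumulates in PE[0][1]:
  t=0 PE[0][1]: acc=0 h=0 v=0
  t=1 PE[0][1]: acc=22 h=22 v=1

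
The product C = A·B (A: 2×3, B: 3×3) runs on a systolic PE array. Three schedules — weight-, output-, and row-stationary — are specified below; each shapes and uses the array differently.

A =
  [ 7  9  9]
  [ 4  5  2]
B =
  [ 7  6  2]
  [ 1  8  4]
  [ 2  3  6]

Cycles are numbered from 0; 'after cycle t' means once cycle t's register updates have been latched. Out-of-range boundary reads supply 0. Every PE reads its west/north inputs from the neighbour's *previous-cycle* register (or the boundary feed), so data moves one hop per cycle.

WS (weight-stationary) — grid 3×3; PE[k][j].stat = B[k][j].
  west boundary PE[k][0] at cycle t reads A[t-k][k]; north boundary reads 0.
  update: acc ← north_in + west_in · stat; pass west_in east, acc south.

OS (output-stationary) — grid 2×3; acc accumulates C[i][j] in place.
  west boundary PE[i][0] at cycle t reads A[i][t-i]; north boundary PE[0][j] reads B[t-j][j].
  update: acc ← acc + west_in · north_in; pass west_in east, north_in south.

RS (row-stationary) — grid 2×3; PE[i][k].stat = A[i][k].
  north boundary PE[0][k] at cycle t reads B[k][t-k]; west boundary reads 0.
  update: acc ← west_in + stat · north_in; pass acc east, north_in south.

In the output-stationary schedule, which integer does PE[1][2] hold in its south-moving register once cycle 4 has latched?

register = 4

OS (2×3). Following PE[1][2] plus its west/north inputs:
  [0] (0,2) acc=0 (h:0 v:0)
  [0] (1,1) acc=0 (h:0 v:0)
  [0] (1,2) acc=0 (h:0 v:0)
  [1] (0,2) acc=0 (h:0 v:0)
  [1] (1,1) acc=0 (h:0 v:0)
  [1] (1,2) acc=0 (h:0 v:0)
  [2] (0,2) acc=14 (h:7 v:2)
  [2] (1,1) acc=24 (h:4 v:6)
  [2] (1,2) acc=0 (h:0 v:0)
  [3] (0,2) acc=50 (h:9 v:4)
  [3] (1,1) acc=64 (h:5 v:8)
  [3] (1,2) acc=8 (h:4 v:2)
  [4] (0,2) acc=104 (h:9 v:6)
  [4] (1,1) acc=70 (h:2 v:3)
  [4] (1,2) acc=28 (h:5 v:4)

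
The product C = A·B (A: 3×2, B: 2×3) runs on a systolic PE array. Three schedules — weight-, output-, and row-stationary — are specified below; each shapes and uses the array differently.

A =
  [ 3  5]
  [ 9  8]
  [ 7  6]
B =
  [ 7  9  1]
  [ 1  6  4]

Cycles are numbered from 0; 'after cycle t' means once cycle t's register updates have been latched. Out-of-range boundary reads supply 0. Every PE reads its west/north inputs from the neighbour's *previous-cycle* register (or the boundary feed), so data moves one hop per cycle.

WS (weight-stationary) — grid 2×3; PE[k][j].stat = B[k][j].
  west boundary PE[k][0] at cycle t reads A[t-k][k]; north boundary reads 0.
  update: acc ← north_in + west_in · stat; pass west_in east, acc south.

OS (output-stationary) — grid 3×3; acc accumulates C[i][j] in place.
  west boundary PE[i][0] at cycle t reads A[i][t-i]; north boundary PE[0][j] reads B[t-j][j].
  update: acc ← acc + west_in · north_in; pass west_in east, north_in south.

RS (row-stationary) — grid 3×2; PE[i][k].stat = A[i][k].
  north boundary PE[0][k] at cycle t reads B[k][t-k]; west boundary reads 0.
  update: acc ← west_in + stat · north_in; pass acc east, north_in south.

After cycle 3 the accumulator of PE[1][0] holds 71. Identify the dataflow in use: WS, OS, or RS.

dataflow = OS

— WS: 2×3; PE[1][0] trace:
  step 0 · PE1,0: acc=0; fwd→0 fwd↓0
  step 1 · PE1,0: acc=26; fwd→5 fwd↓26
  step 2 · PE1,0: acc=71; fwd→8 fwd↓71
  step 3 · PE1,0: acc=55; fwd→6 fwd↓55
— OS: 3×3; PE[1][0] trace:
  step 0 · PE1,0: acc=0; fwd→0 fwd↓0
  step 1 · PE1,0: acc=63; fwd→9 fwd↓7
  step 2 · PE1,0: acc=71; fwd→8 fwd↓1
  step 3 · PE1,0: acc=71; fwd→0 fwd↓0
— RS: 3×2; PE[1][0] trace:
  step 0 · PE1,0: acc=0; fwd→0 fwd↓0
  step 1 · PE1,0: acc=63; fwd→63 fwd↓7
  step 2 · PE1,0: acc=81; fwd→81 fwd↓9
  step 3 · PE1,0: acc=9; fwd→9 fwd↓1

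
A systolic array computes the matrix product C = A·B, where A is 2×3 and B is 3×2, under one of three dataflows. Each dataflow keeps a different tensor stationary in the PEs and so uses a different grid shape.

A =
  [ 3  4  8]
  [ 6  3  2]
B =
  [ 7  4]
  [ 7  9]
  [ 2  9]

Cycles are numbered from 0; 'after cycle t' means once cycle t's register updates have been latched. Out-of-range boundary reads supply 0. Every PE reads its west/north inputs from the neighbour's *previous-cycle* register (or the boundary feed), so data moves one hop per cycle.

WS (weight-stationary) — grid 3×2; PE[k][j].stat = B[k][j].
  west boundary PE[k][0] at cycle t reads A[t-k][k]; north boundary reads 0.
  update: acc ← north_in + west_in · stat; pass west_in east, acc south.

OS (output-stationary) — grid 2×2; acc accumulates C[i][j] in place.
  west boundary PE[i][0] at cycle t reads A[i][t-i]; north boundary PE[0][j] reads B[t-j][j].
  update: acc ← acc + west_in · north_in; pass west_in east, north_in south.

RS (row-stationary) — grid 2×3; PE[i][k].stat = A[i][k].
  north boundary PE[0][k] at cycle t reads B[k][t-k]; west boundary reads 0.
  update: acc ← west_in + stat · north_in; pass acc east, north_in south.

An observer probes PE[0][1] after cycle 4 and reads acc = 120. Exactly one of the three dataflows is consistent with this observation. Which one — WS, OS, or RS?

— WS: 3×2; PE[0][1] trace:
  c0 r0c1: 0 / 0 / 0
  c1 r0c1: 12 / 3 / 12
  c2 r0c1: 24 / 6 / 24
  c3 r0c1: 0 / 0 / 0
  c4 r0c1: 0 / 0 / 0
— OS: 2×2; PE[0][1] trace:
  c0 r0c1: 0 / 0 / 0
  c1 r0c1: 12 / 3 / 4
  c2 r0c1: 48 / 4 / 9
  c3 r0c1: 120 / 8 / 9
  c4 r0c1: 120 / 0 / 0
— RS: 2×3; PE[0][1] trace:
  c0 r0c1: 0 / 0 / 0
  c1 r0c1: 49 / 49 / 7
  c2 r0c1: 48 / 48 / 9
  c3 r0c1: 0 / 0 / 0
  c4 r0c1: 0 / 0 / 0

dataflow = OS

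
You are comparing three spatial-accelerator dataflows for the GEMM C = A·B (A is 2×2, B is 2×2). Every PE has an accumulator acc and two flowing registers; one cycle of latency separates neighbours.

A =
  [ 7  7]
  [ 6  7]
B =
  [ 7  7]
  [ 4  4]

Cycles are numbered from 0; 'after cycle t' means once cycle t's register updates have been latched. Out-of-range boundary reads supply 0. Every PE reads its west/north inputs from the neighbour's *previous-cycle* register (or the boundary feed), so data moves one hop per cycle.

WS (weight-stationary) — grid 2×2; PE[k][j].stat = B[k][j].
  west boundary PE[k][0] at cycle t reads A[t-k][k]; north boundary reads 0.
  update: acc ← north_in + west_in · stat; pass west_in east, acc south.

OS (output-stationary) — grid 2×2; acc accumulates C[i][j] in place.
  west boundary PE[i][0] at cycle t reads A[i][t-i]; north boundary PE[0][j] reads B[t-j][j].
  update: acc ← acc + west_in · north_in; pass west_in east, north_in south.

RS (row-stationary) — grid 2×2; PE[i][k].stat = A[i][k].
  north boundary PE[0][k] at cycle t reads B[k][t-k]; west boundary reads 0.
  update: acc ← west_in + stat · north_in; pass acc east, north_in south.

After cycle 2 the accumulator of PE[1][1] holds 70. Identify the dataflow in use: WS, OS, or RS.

WS [2×2] PE[1][1] across cycles:
  @0  [1,1]  acc 0  |  →0  ↓0
  @1  [1,1]  acc 0  |  →0  ↓0
  @2  [1,1]  acc 77  |  →7  ↓77
OS [2×2] PE[1][1] across cycles:
  @0  [1,1]  acc 0  |  →0  ↓0
  @1  [1,1]  acc 0  |  →0  ↓0
  @2  [1,1]  acc 42  |  →6  ↓7
RS [2×2] PE[1][1] across cycles:
  @0  [1,1]  acc 0  |  →0  ↓0
  @1  [1,1]  acc 0  |  →0  ↓0
  @2  [1,1]  acc 70  |  →70  ↓4

dataflow = RS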